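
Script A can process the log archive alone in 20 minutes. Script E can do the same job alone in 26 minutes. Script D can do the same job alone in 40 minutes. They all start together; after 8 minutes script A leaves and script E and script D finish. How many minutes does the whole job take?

104/11 minutes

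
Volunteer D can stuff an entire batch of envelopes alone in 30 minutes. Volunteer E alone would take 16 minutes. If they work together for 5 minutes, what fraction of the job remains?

Combined rate: 1/30 + 1/16 = (8 + 15)/240 = 23/240 per minute.
In 5 minutes they complete 5·23/240 = 23/48 of the job.
So 25/48 remains.

25/48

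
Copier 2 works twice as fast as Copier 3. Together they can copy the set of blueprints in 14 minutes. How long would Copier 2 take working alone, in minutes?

21 minutes

Let Copier 3's rate be r; then Copier 2's rate is 2r, so together (2 + 1)r = 3r = 1/14.
Thus r = 1/42 per minute.
Copier 3 alone: 42 minutes; Copier 2 alone: 21 minutes.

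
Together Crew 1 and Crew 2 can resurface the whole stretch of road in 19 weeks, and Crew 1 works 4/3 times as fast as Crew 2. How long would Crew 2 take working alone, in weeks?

133/3 weeks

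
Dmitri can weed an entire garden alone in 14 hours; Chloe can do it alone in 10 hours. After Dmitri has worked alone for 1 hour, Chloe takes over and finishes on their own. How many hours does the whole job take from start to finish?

In 1 hour Dmitri does 1/14 of the job, leaving 13/14.
Chloe works at 1/10 per hour, so finishing takes 13/14 ÷ 1/10 = 65/7 hours.
Total time = 1 + 65/7 = 72/7 hours.

72/7 hours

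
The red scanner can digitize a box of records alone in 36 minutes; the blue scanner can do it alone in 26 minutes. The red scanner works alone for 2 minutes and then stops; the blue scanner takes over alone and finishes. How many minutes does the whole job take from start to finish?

239/9 minutes

In 2 minutes the red scanner does 2/36 = 1/18 of the job, leaving 17/18.
The blue scanner works at 1/26 per minute, so finishing takes 17/18 ÷ 1/26 = 221/9 minutes.
Total time = 2 + 221/9 = 239/9 minutes.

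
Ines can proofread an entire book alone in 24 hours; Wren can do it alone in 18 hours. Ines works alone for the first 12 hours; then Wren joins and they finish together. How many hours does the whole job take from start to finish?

In 12 hours Ines does 12/24 = 1/2 of the job, leaving 1/2.
Ines and Wren together work at 7/72 per hour, so finishing takes 1/2 ÷ 7/72 = 36/7 hours.
Total time = 12 + 36/7 = 120/7 hours.

120/7 hours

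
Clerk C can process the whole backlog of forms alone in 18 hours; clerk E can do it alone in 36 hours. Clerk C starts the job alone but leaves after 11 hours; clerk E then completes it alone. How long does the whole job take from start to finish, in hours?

25 hours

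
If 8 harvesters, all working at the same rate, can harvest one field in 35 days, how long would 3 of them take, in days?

280/3 days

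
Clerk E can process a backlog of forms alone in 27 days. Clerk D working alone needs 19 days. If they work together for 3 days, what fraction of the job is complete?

46/171

Combined rate: 1/27 + 1/19 = (19 + 27)/513 = 46/513 per day.
In 3 days they complete 3·46/513 = 46/171 of the job.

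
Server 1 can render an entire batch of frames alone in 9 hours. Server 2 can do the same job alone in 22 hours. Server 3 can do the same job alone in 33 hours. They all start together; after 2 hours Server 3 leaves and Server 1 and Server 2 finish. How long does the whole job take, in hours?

6 hours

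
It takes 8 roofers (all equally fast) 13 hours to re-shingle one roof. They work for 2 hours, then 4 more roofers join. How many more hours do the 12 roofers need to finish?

22/3 hours

One roofer does 1/104 of the job per hour.
After 2 hours with 8 roofers, 2/13 is done (11/13 left).
With 12 roofers the rate is 12/104 = 3/26, so the rest takes 11/13 ÷ 3/26 = 22/3 hours.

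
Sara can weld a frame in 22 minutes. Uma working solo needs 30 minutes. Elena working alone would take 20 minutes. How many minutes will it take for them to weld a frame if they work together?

132/17 minutes

Combined rate: 1/22 + 1/30 + 1/20 = (30 + 22 + 33)/660 = 85/660 = 17/132 per minute.
Time = 1 ÷ (17/132) = 132/17 minutes.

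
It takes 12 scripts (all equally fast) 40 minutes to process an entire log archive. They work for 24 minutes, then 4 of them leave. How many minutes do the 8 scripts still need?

24 minutes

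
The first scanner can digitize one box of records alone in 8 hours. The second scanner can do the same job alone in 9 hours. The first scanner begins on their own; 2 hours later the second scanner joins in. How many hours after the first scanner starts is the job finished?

88/17 hours

In the first 2 hours the first scanner alone does 2/8 = 1/4 of the job, leaving 3/4.
Once everyone is working, combined rate: 1/8 + 1/9 = (9 + 8)/72 = 17/72 per hour.
Remaining 3/4 at 17/72 per hour takes 54/17 hours.
Total from the start = 2 + 54/17 = 88/17 hours.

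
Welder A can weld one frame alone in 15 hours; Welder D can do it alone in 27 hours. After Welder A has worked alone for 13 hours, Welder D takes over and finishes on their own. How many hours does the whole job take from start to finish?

In 13 hours Welder A does 13/15 of the job, leaving 2/15.
Welder D works at 1/27 per hour, so finishing takes 2/15 ÷ 1/27 = 18/5 hours.
Total time = 13 + 18/5 = 83/5 hours.

83/5 hours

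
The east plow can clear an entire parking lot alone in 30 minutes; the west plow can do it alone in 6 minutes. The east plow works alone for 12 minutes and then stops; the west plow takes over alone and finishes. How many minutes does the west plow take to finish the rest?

In 12 minutes the east plow does 12/30 = 2/5 of the job, leaving 3/5.
The west plow works at 1/6 per minute, so finishing takes 3/5 ÷ 1/6 = 18/5 minutes.

18/5 minutes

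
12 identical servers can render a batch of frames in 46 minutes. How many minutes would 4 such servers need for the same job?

138 minutes

Total work is 12·46 = 552 server-minutes.
With 4 servers: 552/4 = 138 minutes.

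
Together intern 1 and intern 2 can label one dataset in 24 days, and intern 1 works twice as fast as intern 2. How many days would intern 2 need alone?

Let intern 2's rate be r; then intern 1's rate is 2r, so together (2 + 1)r = 3r = 1/24.
Thus r = 1/72 per day.
Intern 2 alone: 72 days; intern 1 alone: 36 days.

72 days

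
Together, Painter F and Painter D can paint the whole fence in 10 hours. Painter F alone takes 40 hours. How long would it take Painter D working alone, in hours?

40/3 hours

Combined rate is 1/10 per hour.
Known contribution: 1/40 per hour.
So Painter D's rate is 1/10 − 1/40 = 3/40, meaning 40/3 hours alone.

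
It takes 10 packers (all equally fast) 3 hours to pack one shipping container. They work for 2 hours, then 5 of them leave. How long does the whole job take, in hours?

One packer does 1/30 of the job per hour.
After 2 hours with 10 packers, 2/3 is done (1/3 left).
With 5 packers the rate is 5/30 = 1/6, so the rest takes 1/3 ÷ 1/6 = 2 hours.
Total = 2 + 2 = 4 hours.

4 hours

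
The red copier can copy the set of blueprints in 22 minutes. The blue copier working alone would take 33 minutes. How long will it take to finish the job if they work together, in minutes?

Combined rate: 1/22 + 1/33 = (3 + 2)/66 = 5/66 per minute.
Time = 1 ÷ (5/66) = 66/5 minutes.

66/5 minutes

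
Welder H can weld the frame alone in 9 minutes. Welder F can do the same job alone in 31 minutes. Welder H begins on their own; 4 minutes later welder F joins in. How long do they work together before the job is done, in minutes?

In the first 4 minutes welder H alone does 4/9 of the job, leaving 5/9.
Once everyone is working, combined rate: 1/9 + 1/31 = (31 + 9)/279 = 40/279 per minute.
Remaining 5/9 at 40/279 per minute takes 31/8 minutes.

31/8 minutes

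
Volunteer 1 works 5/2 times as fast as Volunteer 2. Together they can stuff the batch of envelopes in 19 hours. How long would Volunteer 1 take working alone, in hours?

Let Volunteer 2's rate be r; then Volunteer 1's rate is (5/2)r, so together (5/2 + 1)r = (7/2)r = 1/19.
Thus r = 2/133 per hour.
Volunteer 2 alone: 133/2 hours; Volunteer 1 alone: 133/5 hours.

133/5 hours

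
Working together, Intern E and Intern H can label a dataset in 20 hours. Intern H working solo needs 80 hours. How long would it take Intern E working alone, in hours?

80/3 hours

Combined rate is 1/20 per hour.
Known contribution: 1/80 per hour.
So Intern E's rate is 1/20 − 1/80 = 3/80, meaning 80/3 hours alone.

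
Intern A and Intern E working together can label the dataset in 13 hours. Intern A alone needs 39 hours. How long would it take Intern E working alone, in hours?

39/2 hours

Combined rate is 1/13 per hour.
Known contribution: 1/39 per hour.
So Intern E's rate is 1/13 − 1/39 = 2/39, meaning 39/2 hours alone.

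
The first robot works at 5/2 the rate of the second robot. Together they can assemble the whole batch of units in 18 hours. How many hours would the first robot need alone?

126/5 hours

Let the second robot's rate be r; then the first robot's rate is (5/2)r, so together (5/2 + 1)r = (7/2)r = 1/18.
Thus r = 1/63 per hour.
The second robot alone: 63 hours; the first robot alone: 126/5 hours.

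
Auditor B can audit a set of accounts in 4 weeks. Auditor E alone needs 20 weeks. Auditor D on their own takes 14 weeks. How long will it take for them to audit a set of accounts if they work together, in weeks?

Combined rate: 1/4 + 1/20 + 1/14 = (35 + 7 + 10)/140 = 52/140 = 13/35 per week.
Time = 1 ÷ (13/35) = 35/13 weeks.

35/13 weeks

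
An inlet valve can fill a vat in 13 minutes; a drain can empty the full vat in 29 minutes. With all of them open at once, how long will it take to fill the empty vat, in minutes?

Net rate = 1/13 − 1/29 = (29 − 13)/377 = 16/377 per minute.
Filling time = 1 ÷ (16/377) = 377/16 minutes.

377/16 minutes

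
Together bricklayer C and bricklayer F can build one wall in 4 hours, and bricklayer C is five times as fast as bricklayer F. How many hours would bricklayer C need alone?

Let bricklayer F's rate be r; then bricklayer C's rate is 5r, so together (5 + 1)r = 6r = 1/4.
Thus r = 1/24 per hour.
Bricklayer F alone: 24 hours; bricklayer C alone: 24/5 hours.

24/5 hours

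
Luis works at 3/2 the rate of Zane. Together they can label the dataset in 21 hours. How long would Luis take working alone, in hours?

Let Zane's rate be r; then Luis's rate is (3/2)r, so together (3/2 + 1)r = (5/2)r = 1/21.
Thus r = 2/105 per hour.
Zane alone: 105/2 hours; Luis alone: 35 hours.

35 hours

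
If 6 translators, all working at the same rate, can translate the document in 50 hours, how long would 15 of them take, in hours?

20 hours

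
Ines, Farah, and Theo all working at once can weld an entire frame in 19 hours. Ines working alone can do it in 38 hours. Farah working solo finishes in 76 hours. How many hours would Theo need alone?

76 hours

Combined rate is 1/19 per hour.
Known contribution: 1/38 + 1/76 = (2 + 1)/76 = 3/76 per hour.
So Theo's rate is 1/19 − 3/76 = 1/76, meaning 76 hours alone.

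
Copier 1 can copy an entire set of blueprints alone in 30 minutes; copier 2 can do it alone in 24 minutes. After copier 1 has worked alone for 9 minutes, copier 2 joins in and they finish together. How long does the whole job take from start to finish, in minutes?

55/3 minutes

In 9 minutes copier 1 does 9/30 = 3/10 of the job, leaving 7/10.
Copier 1 and copier 2 together work at 3/40 per minute, so finishing takes 7/10 ÷ 3/40 = 28/3 minutes.
Total time = 9 + 28/3 = 55/3 minutes.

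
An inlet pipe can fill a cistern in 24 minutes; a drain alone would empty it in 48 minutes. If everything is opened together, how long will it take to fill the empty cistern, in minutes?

Net rate = 1/24 − 1/48 = (2 − 1)/48 = 1/48 per minute.
Filling time = 1 ÷ (1/48) = 48 minutes.

48 minutes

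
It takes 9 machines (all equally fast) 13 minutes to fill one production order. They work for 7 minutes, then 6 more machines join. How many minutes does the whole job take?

One machine does 1/117 of the job per minute.
After 7 minutes with 9 machines, 7/13 is done (6/13 left).
With 15 machines the rate is 15/117 = 5/39, so the rest takes 6/13 ÷ 5/39 = 18/5 minutes.
Total = 7 + 18/5 = 53/5 minutes.

53/5 minutes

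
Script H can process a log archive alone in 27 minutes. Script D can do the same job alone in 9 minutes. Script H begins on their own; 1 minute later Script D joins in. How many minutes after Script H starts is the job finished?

15/2 minutes

In the first 1 minute Script H alone does 1/27 of the job, leaving 26/27.
Once everyone is working, combined rate: 1/27 + 1/9 = (1 + 3)/27 = 4/27 per minute.
Remaining 26/27 at 4/27 per minute takes 13/2 minutes.
Total from the start = 1 + 13/2 = 15/2 minutes.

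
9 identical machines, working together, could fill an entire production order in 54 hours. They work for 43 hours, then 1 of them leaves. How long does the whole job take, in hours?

443/8 hours

One machine does 1/486 of the job per hour.
After 43 hours with 9 machines, 43/54 is done (11/54 left).
With 8 machines the rate is 8/486 = 4/243, so the rest takes 11/54 ÷ 4/243 = 99/8 hours.
Total = 43 + 99/8 = 443/8 hours.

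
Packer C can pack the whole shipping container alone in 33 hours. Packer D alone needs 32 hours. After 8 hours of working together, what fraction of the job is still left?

67/132

Combined rate: 1/33 + 1/32 = (32 + 33)/1056 = 65/1056 per hour.
In 8 hours they complete 8·65/1056 = 65/132 of the job.
So 67/132 remains.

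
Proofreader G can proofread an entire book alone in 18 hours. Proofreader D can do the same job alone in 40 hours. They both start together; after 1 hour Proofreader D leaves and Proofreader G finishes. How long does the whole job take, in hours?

351/20 hours

In the first 1 hour the combined rate is 29/360, so 29/360 of the job is done, leaving 331/360.
After Proofreader D leaves the rate is 1/18 per hour; the remaining 331/360 takes 331/20 hours.
Total = 1 + 331/20 = 351/20 hours.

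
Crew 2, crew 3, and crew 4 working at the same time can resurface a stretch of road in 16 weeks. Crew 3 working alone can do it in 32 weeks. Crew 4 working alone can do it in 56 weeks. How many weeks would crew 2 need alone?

224/3 weeks

Combined rate is 1/16 per week.
Known contribution: 1/32 + 1/56 = (7 + 4)/224 = 11/224 per week.
So crew 2's rate is 1/16 − 11/224 = 3/224, meaning 224/3 weeks alone.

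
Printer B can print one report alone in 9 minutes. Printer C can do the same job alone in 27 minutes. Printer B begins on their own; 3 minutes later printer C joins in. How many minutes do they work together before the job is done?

9/2 minutes

In the first 3 minutes printer B alone does 3/9 = 1/3 of the job, leaving 2/3.
Once everyone is working, combined rate: 1/9 + 1/27 = (3 + 1)/27 = 4/27 per minute.
Remaining 2/3 at 4/27 per minute takes 9/2 minutes.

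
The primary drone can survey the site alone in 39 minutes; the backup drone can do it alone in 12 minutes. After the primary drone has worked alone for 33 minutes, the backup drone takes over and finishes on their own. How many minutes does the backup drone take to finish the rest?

24/13 minutes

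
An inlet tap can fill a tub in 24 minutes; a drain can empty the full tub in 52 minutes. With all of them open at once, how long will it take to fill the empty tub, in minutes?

312/7 minutes

Net rate = 1/24 − 1/52 = (13 − 6)/312 = 7/312 per minute.
Filling time = 1 ÷ (7/312) = 312/7 minutes.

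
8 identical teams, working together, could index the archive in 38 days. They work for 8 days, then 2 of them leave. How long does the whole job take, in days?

48 days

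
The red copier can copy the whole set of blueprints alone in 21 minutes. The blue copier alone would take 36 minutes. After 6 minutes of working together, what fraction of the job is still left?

23/42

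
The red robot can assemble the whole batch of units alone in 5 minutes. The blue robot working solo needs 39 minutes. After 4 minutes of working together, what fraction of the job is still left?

19/195

Combined rate: 1/5 + 1/39 = (39 + 5)/195 = 44/195 per minute.
In 4 minutes they complete 4·44/195 = 176/195 of the job.
So 19/195 remains.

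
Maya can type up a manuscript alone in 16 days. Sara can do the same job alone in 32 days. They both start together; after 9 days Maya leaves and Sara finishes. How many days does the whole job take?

In the first 9 days the combined rate is 3/32, so 27/32 of the job is done, leaving 5/32.
After Maya leaves the rate is 1/32 per day; the remaining 5/32 takes 5 days.
Total = 9 + 5 = 14 days.

14 days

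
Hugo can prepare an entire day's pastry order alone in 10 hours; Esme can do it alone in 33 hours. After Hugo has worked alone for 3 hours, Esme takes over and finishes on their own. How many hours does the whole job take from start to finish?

261/10 hours

In 3 hours Hugo does 3/10 of the job, leaving 7/10.
Esme works at 1/33 per hour, so finishing takes 7/10 ÷ 1/33 = 231/10 hours.
Total time = 3 + 231/10 = 261/10 hours.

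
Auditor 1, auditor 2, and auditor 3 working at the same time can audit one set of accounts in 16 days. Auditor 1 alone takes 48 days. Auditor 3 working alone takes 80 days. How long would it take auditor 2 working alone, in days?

240/7 days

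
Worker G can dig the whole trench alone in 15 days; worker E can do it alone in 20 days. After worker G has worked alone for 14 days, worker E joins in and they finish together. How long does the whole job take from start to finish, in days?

102/7 days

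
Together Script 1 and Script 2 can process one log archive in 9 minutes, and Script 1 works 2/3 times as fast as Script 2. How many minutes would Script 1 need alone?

Let Script 2's rate be r; then Script 1's rate is (2/3)r, so together (2/3 + 1)r = (5/3)r = 1/9.
Thus r = 1/15 per minute.
Script 2 alone: 15 minutes; Script 1 alone: 45/2 minutes.

45/2 minutes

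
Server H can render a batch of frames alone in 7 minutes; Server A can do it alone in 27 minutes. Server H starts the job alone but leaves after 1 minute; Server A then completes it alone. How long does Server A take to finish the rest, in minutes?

162/7 minutes

In 1 minute Server H does 1/7 of the job, leaving 6/7.
Server A works at 1/27 per minute, so finishing takes 6/7 ÷ 1/27 = 162/7 minutes.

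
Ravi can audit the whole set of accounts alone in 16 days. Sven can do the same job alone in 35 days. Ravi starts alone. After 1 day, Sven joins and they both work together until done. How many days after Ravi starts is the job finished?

In the first 1 day Ravi alone does 1/16 of the job, leaving 15/16.
Once everyone is working, combined rate: 1/16 + 1/35 = (35 + 16)/560 = 51/560 per day.
Remaining 15/16 at 51/560 per day takes 175/17 days.
Total from the start = 1 + 175/17 = 192/17 days.

192/17 days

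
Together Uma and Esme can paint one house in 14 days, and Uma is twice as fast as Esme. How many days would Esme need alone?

42 days

Let Esme's rate be r; then Uma's rate is 2r, so together (2 + 1)r = 3r = 1/14.
Thus r = 1/42 per day.
Esme alone: 42 days; Uma alone: 21 days.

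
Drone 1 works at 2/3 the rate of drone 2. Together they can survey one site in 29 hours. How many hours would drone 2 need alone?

Let drone 2's rate be r; then drone 1's rate is (2/3)r, so together (2/3 + 1)r = (5/3)r = 1/29.
Thus r = 3/145 per hour.
Drone 2 alone: 145/3 hours; drone 1 alone: 145/2 hours.

145/3 hours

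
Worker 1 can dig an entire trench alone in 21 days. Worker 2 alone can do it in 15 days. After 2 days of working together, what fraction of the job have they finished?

8/35

Combined rate: 1/21 + 1/15 = (5 + 7)/105 = 12/105 = 4/35 per day.
In 2 days they complete 2·4/35 = 8/35 of the job.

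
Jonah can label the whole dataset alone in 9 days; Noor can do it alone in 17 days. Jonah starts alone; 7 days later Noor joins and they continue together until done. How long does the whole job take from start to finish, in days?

108/13 days

In 7 days Jonah does 7/9 of the job, leaving 2/9.
Jonah and Noor together work at 26/153 per day, so finishing takes 2/9 ÷ 26/153 = 17/13 days.
Total time = 7 + 17/13 = 108/13 days.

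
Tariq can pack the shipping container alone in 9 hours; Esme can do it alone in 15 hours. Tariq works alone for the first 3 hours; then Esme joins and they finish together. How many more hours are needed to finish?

In 3 hours Tariq does 3/9 = 1/3 of the job, leaving 2/3.
Tariq and Esme together work at 8/45 per hour, so finishing takes 2/3 ÷ 8/45 = 15/4 hours.

15/4 hours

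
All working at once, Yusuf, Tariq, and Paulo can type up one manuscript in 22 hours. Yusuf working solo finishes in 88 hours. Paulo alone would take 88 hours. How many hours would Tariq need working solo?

Combined rate is 1/22 per hour.
Known contribution: 1/88 + 1/88 = (1 + 1)/88 = 2/88 = 1/44 per hour.
So Tariq's rate is 1/22 − 1/44 = 1/44, meaning 44 hours alone.

44 hours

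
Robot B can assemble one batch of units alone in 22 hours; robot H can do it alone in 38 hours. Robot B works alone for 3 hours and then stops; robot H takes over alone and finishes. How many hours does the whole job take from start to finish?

394/11 hours

In 3 hours robot B does 3/22 of the job, leaving 19/22.
Robot H works at 1/38 per hour, so finishing takes 19/22 ÷ 1/38 = 361/11 hours.
Total time = 3 + 361/11 = 394/11 hours.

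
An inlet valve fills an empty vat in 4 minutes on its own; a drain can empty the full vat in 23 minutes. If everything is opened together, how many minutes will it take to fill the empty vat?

Net rate = 1/4 − 1/23 = (23 − 4)/92 = 19/92 per minute.
Filling time = 1 ÷ (19/92) = 92/19 minutes.

92/19 minutes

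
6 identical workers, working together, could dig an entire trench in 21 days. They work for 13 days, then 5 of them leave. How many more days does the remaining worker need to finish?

48 days

One worker does 1/126 of the job per day.
After 13 days with 6 workers, 13/21 is done (8/21 left).
With 1 worker the rate is 1/126, so the rest takes 8/21 ÷ 1/126 = 48 days.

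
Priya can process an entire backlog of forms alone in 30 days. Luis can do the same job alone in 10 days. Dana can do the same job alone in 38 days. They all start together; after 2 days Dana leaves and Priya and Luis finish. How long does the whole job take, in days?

In the first 2 days the combined rate is 91/570, so 91/285 of the job is done, leaving 194/285.
After Dana leaves the rate is 2/15 per day; the remaining 194/285 takes 97/19 days.
Total = 2 + 97/19 = 135/19 days.

135/19 days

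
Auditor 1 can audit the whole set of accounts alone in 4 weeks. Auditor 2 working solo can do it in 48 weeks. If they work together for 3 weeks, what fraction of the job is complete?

13/16

Combined rate: 1/4 + 1/48 = (12 + 1)/48 = 13/48 per week.
In 3 weeks they complete 3·13/48 = 13/16 of the job.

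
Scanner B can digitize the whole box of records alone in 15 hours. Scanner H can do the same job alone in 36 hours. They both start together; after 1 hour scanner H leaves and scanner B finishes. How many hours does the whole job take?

In the first 1 hour the combined rate is 17/180, so 17/180 of the job is done, leaving 163/180.
After scanner H leaves the rate is 1/15 per hour; the remaining 163/180 takes 163/12 hours.
Total = 1 + 163/12 = 175/12 hours.

175/12 hours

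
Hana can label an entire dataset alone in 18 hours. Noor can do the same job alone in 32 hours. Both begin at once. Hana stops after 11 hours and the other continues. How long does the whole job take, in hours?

112/9 hours

In the first 11 hours the combined rate is 25/288, so 275/288 of the job is done, leaving 13/288.
After Hana leaves the rate is 1/32 per hour; the remaining 13/288 takes 13/9 hours.
Total = 11 + 13/9 = 112/9 hours.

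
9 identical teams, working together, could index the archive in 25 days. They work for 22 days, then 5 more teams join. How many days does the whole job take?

One team does 1/225 of the job per day.
After 22 days with 9 teams, 22/25 is done (3/25 left).
With 14 teams the rate is 14/225, so the rest takes 3/25 ÷ 14/225 = 27/14 days.
Total = 22 + 27/14 = 335/14 days.

335/14 days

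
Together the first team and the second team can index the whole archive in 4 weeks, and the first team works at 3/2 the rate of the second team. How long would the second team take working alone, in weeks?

Let the second team's rate be r; then the first team's rate is (3/2)r, so together (3/2 + 1)r = (5/2)r = 1/4.
Thus r = 1/10 per week.
The second team alone: 10 weeks; the first team alone: 20/3 weeks.

10 weeks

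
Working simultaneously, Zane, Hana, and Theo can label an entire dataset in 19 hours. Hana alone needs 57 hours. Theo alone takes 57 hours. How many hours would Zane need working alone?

Combined rate is 1/19 per hour.
Known contribution: 1/57 + 1/57 = (1 + 1)/57 = 2/57 per hour.
So Zane's rate is 1/19 − 2/57 = 1/57, meaning 57 hours alone.

57 hours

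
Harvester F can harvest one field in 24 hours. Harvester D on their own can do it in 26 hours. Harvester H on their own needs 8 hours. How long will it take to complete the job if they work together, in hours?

Combined rate: 1/24 + 1/26 + 1/8 = (13 + 12 + 39)/312 = 64/312 = 8/39 per hour.
Time = 1 ÷ (8/39) = 39/8 hours.

39/8 hours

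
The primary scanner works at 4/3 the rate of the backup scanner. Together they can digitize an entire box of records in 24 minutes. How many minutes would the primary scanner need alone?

Let the backup scanner's rate be r; then the primary scanner's rate is (4/3)r, so together (4/3 + 1)r = (7/3)r = 1/24.
Thus r = 1/56 per minute.
The backup scanner alone: 56 minutes; the primary scanner alone: 42 minutes.

42 minutes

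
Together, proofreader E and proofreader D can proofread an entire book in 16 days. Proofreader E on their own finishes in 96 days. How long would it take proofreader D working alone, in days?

Combined rate is 1/16 per day.
Known contribution: 1/96 per day.
So proofreader D's rate is 1/16 − 1/96 = 5/96, meaning 96/5 days alone.

96/5 days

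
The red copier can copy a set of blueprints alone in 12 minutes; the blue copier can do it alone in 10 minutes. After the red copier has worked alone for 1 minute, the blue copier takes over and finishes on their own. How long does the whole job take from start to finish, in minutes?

In 1 minute the red copier does 1/12 of the job, leaving 11/12.
The blue copier works at 1/10 per minute, so finishing takes 11/12 ÷ 1/10 = 55/6 minutes.
Total time = 1 + 55/6 = 61/6 minutes.

61/6 minutes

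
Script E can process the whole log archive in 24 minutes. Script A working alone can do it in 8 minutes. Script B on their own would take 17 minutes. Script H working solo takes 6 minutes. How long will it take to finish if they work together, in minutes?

51/20 minutes

Combined rate: 1/24 + 1/8 + 1/17 + 1/6 = (17 + 51 + 24 + 68)/408 = 160/408 = 20/51 per minute.
Time = 1 ÷ (20/51) = 51/20 minutes.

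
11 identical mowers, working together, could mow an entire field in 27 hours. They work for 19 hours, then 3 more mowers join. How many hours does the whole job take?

177/7 hours

One mower does 1/297 of the job per hour.
After 19 hours with 11 mowers, 19/27 is done (8/27 left).
With 14 mowers the rate is 14/297, so the rest takes 8/27 ÷ 14/297 = 44/7 hours.
Total = 19 + 44/7 = 177/7 hours.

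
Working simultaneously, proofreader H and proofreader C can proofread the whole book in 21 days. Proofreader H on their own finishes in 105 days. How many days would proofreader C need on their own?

Combined rate is 1/21 per day.
Known contribution: 1/105 per day.
So proofreader C's rate is 1/21 − 1/105 = 4/105, meaning 105/4 days alone.

105/4 days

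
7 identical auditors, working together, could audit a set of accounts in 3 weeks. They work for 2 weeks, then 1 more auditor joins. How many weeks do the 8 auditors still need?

One auditor does 1/21 of the job per week.
After 2 weeks with 7 auditors, 2/3 is done (1/3 left).
With 8 auditors the rate is 8/21, so the rest takes 1/3 ÷ 8/21 = 7/8 weeks.

7/8 weeks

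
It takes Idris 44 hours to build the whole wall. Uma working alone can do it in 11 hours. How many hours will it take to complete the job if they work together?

44/5 hours

With two workers the combined time is the product over the sum: 44·11/(44+11) = 484/55 = 44/5 hours.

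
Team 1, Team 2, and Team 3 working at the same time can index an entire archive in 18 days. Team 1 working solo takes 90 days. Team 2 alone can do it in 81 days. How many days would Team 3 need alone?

405/13 days

Combined rate is 1/18 per day.
Known contribution: 1/90 + 1/81 = (9 + 10)/810 = 19/810 per day.
So Team 3's rate is 1/18 − 19/810 = 13/405, meaning 405/13 days alone.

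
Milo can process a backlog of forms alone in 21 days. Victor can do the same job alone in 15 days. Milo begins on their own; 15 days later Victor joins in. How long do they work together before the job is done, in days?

In the first 15 days Milo alone does 15/21 = 5/7 of the job, leaving 2/7.
Once everyone is working, combined rate: 1/21 + 1/15 = (5 + 7)/105 = 12/105 = 4/35 per day.
Remaining 2/7 at 4/35 per day takes 5/2 days.

5/2 days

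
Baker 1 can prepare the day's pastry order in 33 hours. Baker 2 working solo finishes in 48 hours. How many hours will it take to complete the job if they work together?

176/9 hours

With two workers the combined time is the product over the sum: 33·48/(33+48) = 1584/81 = 176/9 hours.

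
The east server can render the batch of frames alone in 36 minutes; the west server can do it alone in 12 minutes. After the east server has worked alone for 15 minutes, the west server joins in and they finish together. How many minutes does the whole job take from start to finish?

81/4 minutes

In 15 minutes the east server does 15/36 = 5/12 of the job, leaving 7/12.
The east server and the west server together work at 1/9 per minute, so finishing takes 7/12 ÷ 1/9 = 21/4 minutes.
Total time = 15 + 21/4 = 81/4 minutes.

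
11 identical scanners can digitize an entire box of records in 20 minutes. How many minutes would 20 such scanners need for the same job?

Total work is 11·20 = 220 scanner-minutes.
With 20 scanners: 220/20 = 11 minutes.

11 minutes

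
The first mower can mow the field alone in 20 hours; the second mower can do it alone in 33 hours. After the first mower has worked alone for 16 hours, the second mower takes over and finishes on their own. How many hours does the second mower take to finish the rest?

33/5 hours

In 16 hours the first mower does 16/20 = 4/5 of the job, leaving 1/5.
The second mower works at 1/33 per hour, so finishing takes 1/5 ÷ 1/33 = 33/5 hours.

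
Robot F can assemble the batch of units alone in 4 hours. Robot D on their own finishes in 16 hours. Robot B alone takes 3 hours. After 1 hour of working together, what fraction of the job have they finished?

31/48

Combined rate: 1/4 + 1/16 + 1/3 = (12 + 3 + 16)/48 = 31/48 per hour.
In 1 hour they complete 1·31/48 = 31/48 of the job.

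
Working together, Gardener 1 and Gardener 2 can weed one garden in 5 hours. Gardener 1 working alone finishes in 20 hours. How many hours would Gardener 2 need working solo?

Combined rate is 1/5 per hour.
Known contribution: 1/20 per hour.
So Gardener 2's rate is 1/5 − 1/20 = 3/20, meaning 20/3 hours alone.

20/3 hours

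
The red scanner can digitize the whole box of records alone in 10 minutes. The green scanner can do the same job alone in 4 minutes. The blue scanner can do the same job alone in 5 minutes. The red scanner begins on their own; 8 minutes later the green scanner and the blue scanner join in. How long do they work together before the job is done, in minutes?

In the first 8 minutes the red scanner alone does 8/10 = 4/5 of the job, leaving 1/5.
Once everyone is working, combined rate: 1/10 + 1/4 + 1/5 = (2 + 5 + 4)/20 = 11/20 per minute.
Remaining 1/5 at 11/20 per minute takes 4/11 minutes.

4/11 minutes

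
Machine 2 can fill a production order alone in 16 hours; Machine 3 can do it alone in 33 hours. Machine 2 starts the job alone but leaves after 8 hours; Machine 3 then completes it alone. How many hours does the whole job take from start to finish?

In 8 hours Machine 2 does 8/16 = 1/2 of the job, leaving 1/2.
Machine 3 works at 1/33 per hour, so finishing takes 1/2 ÷ 1/33 = 33/2 hours.
Total time = 8 + 33/2 = 49/2 hours.

49/2 hours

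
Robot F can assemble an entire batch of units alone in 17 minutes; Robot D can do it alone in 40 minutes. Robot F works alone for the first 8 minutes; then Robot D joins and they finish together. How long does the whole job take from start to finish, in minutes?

272/19 minutes

In 8 minutes Robot F does 8/17 of the job, leaving 9/17.
Robot F and Robot D together work at 57/680 per minute, so finishing takes 9/17 ÷ 57/680 = 120/19 minutes.
Total time = 8 + 120/19 = 272/19 minutes.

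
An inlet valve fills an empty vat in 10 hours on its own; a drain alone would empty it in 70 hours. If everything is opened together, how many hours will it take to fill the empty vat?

Net rate = 1/10 − 1/70 = (7 − 1)/70 = 6/70 = 3/35 per hour.
Filling time = 1 ÷ (3/35) = 35/3 hours.

35/3 hours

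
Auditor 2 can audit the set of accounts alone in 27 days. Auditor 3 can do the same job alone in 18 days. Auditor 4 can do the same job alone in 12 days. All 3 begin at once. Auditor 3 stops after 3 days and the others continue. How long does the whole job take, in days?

90/13 days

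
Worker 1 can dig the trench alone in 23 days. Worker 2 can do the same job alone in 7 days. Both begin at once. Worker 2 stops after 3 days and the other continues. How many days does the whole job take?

In the first 3 days the combined rate is 30/161, so 90/161 of the job is done, leaving 71/161.
After Worker 2 leaves the rate is 1/23 per day; the remaining 71/161 takes 71/7 days.
Total = 3 + 71/7 = 92/7 days.

92/7 days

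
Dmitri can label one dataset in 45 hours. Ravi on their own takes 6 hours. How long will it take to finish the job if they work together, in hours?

90/17 hours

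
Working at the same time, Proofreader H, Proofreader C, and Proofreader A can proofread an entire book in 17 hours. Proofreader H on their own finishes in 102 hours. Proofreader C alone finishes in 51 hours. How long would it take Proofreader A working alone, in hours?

Combined rate is 1/17 per hour.
Known contribution: 1/102 + 1/51 = (1 + 2)/102 = 3/102 = 1/34 per hour.
So Proofreader A's rate is 1/17 − 1/34 = 1/34, meaning 34 hours alone.

34 hours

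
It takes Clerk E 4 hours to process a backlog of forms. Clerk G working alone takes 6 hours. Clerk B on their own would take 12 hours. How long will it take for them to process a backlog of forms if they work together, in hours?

2 hours

Combined rate: 1/4 + 1/6 + 1/12 = (3 + 2 + 1)/12 = 6/12 = 1/2 per hour.
Time = 1 ÷ (1/2) = 2 hours.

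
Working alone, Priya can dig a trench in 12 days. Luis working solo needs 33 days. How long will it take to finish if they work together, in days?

44/5 days

With two workers the combined time is the product over the sum: 12·33/(12+33) = 396/45 = 44/5 days.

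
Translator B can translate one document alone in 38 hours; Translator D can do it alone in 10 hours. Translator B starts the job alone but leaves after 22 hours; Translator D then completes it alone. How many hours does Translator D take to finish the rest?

80/19 hours

In 22 hours Translator B does 22/38 = 11/19 of the job, leaving 8/19.
Translator D works at 1/10 per hour, so finishing takes 8/19 ÷ 1/10 = 80/19 hours.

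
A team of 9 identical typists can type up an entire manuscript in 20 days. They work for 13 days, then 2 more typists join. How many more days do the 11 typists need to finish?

63/11 days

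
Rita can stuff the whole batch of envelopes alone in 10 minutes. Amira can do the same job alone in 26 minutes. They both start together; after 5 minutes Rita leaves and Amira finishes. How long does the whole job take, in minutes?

In the first 5 minutes the combined rate is 9/65, so 9/13 of the job is done, leaving 4/13.
After Rita leaves the rate is 1/26 per minute; the remaining 4/13 takes 8 minutes.
Total = 5 + 8 = 13 minutes.

13 minutes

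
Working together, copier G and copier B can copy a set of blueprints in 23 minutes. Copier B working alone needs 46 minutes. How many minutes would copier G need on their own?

46 minutes

Combined rate is 1/23 per minute.
Known contribution: 1/46 per minute.
So copier G's rate is 1/23 − 1/46 = 1/46, meaning 46 minutes alone.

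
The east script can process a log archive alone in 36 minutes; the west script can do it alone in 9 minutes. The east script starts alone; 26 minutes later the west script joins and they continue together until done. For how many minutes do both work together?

In 26 minutes the east script does 26/36 = 13/18 of the job, leaving 5/18.
The east script and the west script together work at 5/36 per minute, so finishing takes 5/18 ÷ 5/36 = 2 minutes.

2 minutes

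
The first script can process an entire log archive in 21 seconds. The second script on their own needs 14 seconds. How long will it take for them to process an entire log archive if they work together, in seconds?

Combined rate: 1/21 + 1/14 = (2 + 3)/42 = 5/42 per second.
Time = 1 ÷ (5/42) = 42/5 seconds.

42/5 seconds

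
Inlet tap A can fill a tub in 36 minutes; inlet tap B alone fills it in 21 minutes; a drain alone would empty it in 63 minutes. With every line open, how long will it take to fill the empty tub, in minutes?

84/5 minutes

Net rate = 1/36 + 1/21 − 1/63 = (7 + 12 − 4)/252 = 15/252 = 5/84 per minute.
Filling time = 1 ÷ (5/84) = 84/5 minutes.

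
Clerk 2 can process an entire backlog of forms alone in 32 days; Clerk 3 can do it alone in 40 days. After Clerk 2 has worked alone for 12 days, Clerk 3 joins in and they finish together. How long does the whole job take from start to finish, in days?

208/9 days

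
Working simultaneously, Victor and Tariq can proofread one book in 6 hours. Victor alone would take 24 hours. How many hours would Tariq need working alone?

8 hours

Combined rate is 1/6 per hour.
Known contribution: 1/24 per hour.
So Tariq's rate is 1/6 − 1/24 = 1/8, meaning 8 hours alone.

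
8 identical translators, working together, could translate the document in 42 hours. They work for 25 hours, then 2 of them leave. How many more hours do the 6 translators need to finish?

68/3 hours

One translator does 1/336 of the job per hour.
After 25 hours with 8 translators, 25/42 is done (17/42 left).
With 6 translators the rate is 6/336 = 1/56, so the rest takes 17/42 ÷ 1/56 = 68/3 hours.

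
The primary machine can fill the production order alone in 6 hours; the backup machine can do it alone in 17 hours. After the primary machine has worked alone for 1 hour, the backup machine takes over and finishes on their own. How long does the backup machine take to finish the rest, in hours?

85/6 hours

In 1 hour the primary machine does 1/6 of the job, leaving 5/6.
The backup machine works at 1/17 per hour, so finishing takes 5/6 ÷ 1/17 = 85/6 hours.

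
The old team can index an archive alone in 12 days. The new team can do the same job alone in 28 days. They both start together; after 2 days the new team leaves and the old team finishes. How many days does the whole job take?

In the first 2 days the combined rate is 5/42, so 5/21 of the job is done, leaving 16/21.
After the new team leaves the rate is 1/12 per day; the remaining 16/21 takes 64/7 days.
Total = 2 + 64/7 = 78/7 days.

78/7 days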